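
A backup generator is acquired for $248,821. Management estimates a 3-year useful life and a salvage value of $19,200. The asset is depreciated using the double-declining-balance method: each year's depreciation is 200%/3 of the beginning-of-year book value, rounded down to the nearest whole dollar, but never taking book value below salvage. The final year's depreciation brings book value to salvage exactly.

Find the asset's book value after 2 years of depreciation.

$27,647

Depreciable base = $248,821 − $19,200 = $229,621.
Year 1: ⌊$248,821 × 200%/3⌋ = $165,880. Book value $82,941.
Year 2: ⌊$82,941 × 200%/3⌋ = $55,294. Book value $27,647.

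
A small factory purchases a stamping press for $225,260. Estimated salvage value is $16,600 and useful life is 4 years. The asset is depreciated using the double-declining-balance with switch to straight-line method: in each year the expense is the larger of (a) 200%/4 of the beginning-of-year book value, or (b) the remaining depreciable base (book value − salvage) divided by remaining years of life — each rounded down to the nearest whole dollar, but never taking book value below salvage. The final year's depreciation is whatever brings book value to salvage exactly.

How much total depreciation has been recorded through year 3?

$197,102

Depreciable base = $225,260 − $16,600 = $208,660.
Year 1: DB = ⌊$225,260 × 200%/4⌋ = $112,630; SL = ⌊$208,660/4⌋ = $52,165 → take DB $112,630. Book value $112,630.
Year 2: DB = ⌊$112,630 × 200%/4⌋ = $56,315; SL = ⌊$96,030/3⌋ = $32,010 → take DB $56,315. Book value $56,315.
Year 3: DB = ⌊$56,315 × 200%/4⌋ = $28,157; SL = ⌊$39,715/2⌋ = $19,857 → take DB $28,157. Book value $28,158.
Accumulated through year 3 = $225,260 − $28,158 = $197,102.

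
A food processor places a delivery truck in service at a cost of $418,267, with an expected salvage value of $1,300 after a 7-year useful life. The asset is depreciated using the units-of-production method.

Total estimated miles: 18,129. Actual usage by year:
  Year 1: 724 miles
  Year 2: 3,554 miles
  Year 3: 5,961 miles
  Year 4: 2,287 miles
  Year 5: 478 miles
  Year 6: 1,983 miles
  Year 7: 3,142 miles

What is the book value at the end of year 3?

$182,770

Depreciable base = $418,267 − $1,300 = $416,967.
Rate = $416,967 / 18,129 miles = $23 per mile.
Year 1: 724 × $23 = $16,652. Book value $401,615.
Year 2: 3,554 × $23 = $81,742. Book value $319,873.
Year 3: 5,961 × $23 = $137,103. Book value $182,770.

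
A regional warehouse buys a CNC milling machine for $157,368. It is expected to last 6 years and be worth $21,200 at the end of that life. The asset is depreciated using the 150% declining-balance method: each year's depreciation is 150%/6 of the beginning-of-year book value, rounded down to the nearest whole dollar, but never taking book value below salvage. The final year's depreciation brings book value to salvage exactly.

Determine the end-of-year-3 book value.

$66,390

Depreciable base = $157,368 − $21,200 = $136,168.
Year 1: ⌊$157,368 × 150%/6⌋ = $39,342. Book value $118,026.
Year 2: ⌊$118,026 × 150%/6⌋ = $29,506. Book value $88,520.
Year 3: ⌊$88,520 × 150%/6⌋ = $22,130. Book value $66,390.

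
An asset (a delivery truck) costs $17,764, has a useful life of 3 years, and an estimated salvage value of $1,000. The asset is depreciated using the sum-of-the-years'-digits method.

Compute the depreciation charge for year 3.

Depreciable base = $17,764 − $1,000 = $16,764.
Sum of the years' digits = 3+2+1 = 6.
Year 1: $16,764 × 3/6 = $8,382. Book value $9,382.
Year 2: $16,764 × 2/6 = $5,588. Book value $3,794.
Year 3: $16,764 × 1/6 = $2,794. Book value $1,000.

$2,794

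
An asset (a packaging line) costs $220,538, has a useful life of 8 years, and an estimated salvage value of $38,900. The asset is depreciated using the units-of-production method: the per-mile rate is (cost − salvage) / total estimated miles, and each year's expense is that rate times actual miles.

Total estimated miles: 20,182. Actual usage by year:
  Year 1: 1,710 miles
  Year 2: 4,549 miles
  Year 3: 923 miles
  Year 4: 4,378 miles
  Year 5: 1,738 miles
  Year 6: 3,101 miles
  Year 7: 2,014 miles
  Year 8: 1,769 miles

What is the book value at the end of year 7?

$54,821

Depreciable base = $220,538 − $38,900 = $181,638.
Rate = $181,638 / 20,182 miles = $9 per mile.
Year 1: 1,710 × $9 = $15,390. Book value $205,148.
Year 2: 4,549 × $9 = $40,941. Book value $164,207.
Year 3: 923 × $9 = $8,307. Book value $155,900.
Year 4: 4,378 × $9 = $39,402. Book value $116,498.
Year 5: 1,738 × $9 = $15,642. Book value $100,856.
Year 6: 3,101 × $9 = $27,909. Book value $72,947.
Year 7: 2,014 × $9 = $18,126. Book value $54,821.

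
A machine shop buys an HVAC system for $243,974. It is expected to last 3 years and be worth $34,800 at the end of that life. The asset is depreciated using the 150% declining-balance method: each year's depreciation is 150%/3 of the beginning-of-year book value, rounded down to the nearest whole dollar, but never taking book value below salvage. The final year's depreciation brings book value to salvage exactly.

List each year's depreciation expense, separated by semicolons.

$121,987; $60,993; $26,194

Depreciable base = $243,974 − $34,800 = $209,174.
Year 1: ⌊$243,974 × 150%/3⌋ = $121,987. Book value $121,987.
Year 2: ⌊$121,987 × 150%/3⌋ = $60,993. Book value $60,994.
Year 3 (final): $60,994 − $34,800 = $26,194. Book value $34,800.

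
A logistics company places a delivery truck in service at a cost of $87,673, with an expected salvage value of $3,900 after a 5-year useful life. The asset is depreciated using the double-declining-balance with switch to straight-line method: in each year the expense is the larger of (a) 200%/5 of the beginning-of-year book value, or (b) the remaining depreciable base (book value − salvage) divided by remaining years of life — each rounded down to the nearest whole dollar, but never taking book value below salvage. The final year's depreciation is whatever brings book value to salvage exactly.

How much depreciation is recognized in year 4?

Depreciable base = $87,673 − $3,900 = $83,773.
Year 1: DB = ⌊$87,673 × 200%/5⌋ = $35,069; SL = ⌊$83,773/5⌋ = $16,754 → take DB $35,069. Book value $52,604.
Year 2: DB = ⌊$52,604 × 200%/5⌋ = $21,041; SL = ⌊$48,704/4⌋ = $12,176 → take DB $21,041. Book value $31,563.
Year 3: DB = ⌊$31,563 × 200%/5⌋ = $12,625; SL = ⌊$27,663/3⌋ = $9,221 → take DB $12,625. Book value $18,938.
Year 4: DB = ⌊$18,938 × 200%/5⌋ = $7,575; SL = ⌊$15,038/2⌋ = $7,519 → take DB $7,575. Book value $11,363.

$7,575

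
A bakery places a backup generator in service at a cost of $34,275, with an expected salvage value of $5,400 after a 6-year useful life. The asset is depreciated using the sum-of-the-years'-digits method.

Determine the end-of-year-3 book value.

Depreciable base = $34,275 − $5,400 = $28,875.
Sum of the years' digits = 6+5+4+3+2+1 = 21.
Year 1: $28,875 × 6/21 = $8,250. Book value $26,025.
Year 2: $28,875 × 5/21 = $6,875. Book value $19,150.
Year 3: $28,875 × 4/21 = $5,500. Book value $13,650.

$13,650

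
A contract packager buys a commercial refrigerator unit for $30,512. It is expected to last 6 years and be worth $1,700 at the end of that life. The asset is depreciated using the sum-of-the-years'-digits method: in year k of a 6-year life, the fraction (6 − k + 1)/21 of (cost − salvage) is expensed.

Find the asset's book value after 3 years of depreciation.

$9,932

Depreciable base = $30,512 − $1,700 = $28,812.
Sum of the years' digits = 6+5+4+3+2+1 = 21.
Year 1: $28,812 × 6/21 = $8,232. Book value $22,280.
Year 2: $28,812 × 5/21 = $6,860. Book value $15,420.
Year 3: $28,812 × 4/21 = $5,488. Book value $9,932.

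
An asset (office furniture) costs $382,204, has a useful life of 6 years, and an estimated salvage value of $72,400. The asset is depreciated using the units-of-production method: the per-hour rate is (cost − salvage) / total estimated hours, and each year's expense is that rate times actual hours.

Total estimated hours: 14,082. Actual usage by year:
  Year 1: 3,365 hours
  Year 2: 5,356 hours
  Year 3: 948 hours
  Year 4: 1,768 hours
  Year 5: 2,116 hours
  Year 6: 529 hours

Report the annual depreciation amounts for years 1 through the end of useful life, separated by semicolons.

$74,030; $117,832; $20,856; $38,896; $46,552; $11,638

Depreciable base = $382,204 − $72,400 = $309,804.
Rate = $309,804 / 14,082 hours = $22 per hour.
Year 1: 3,365 × $22 = $74,030. Book value $308,174.
Year 2: 5,356 × $22 = $117,832. Book value $190,342.
Year 3: 948 × $22 = $20,856. Book value $169,486.
Year 4: 1,768 × $22 = $38,896. Book value $130,590.
Year 5: 2,116 × $22 = $46,552. Book value $84,038.
Year 6: 529 × $22 = $11,638. Book value $72,400.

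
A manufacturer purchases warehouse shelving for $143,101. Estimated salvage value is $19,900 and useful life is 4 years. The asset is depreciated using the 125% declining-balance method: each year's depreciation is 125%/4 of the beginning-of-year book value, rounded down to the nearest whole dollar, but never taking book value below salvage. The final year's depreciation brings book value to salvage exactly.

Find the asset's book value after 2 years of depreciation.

$67,638

Depreciable base = $143,101 − $19,900 = $123,201.
Year 1: ⌊$143,101 × 125%/4⌋ = $44,719. Book value $98,382.
Year 2: ⌊$98,382 × 125%/4⌋ = $30,744. Book value $67,638.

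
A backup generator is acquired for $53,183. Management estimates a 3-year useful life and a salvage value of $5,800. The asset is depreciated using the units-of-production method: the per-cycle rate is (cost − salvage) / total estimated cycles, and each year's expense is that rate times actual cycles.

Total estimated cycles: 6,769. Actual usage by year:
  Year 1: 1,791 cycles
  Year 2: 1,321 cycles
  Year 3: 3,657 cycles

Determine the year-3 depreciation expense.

Depreciable base = $53,183 − $5,800 = $47,383.
Rate = $47,383 / 6,769 cycles = $7 per cycle.
Year 1: 1,791 × $7 = $12,537. Book value $40,646.
Year 2: 1,321 × $7 = $9,247. Book value $31,399.
Year 3: 3,657 × $7 = $25,599. Book value $5,800.

$25,599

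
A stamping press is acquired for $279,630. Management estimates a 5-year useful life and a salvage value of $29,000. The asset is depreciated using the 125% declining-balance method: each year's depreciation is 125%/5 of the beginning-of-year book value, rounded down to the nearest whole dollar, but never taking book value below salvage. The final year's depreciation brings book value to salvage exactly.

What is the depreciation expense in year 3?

Depreciable base = $279,630 − $29,000 = $250,630.
Year 1: ⌊$279,630 × 125%/5⌋ = $69,907. Book value $209,723.
Year 2: ⌊$209,723 × 125%/5⌋ = $52,430. Book value $157,293.
Year 3: ⌊$157,293 × 125%/5⌋ = $39,323. Book value $117,970.

$39,323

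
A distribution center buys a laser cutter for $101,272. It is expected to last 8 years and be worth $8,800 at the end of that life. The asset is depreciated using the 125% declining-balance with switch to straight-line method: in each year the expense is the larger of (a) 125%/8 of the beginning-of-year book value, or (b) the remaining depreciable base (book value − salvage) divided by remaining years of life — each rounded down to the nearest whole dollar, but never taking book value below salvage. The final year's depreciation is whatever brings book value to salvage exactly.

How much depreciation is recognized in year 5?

Depreciable base = $101,272 − $8,800 = $92,472.
Year 1: DB = ⌊$101,272 × 125%/8⌋ = $15,823; SL = ⌊$92,472/8⌋ = $11,559 → take DB $15,823. Book value $85,449.
Year 2: DB = ⌊$85,449 × 125%/8⌋ = $13,351; SL = ⌊$76,649/7⌋ = $10,949 → take DB $13,351. Book value $72,098.
Year 3: DB = ⌊$72,098 × 125%/8⌋ = $11,265; SL = ⌊$63,298/6⌋ = $10,549 → take DB $11,265. Book value $60,833.
Year 4: DB = ⌊$60,833 × 125%/8⌋ = $9,505; SL = ⌊$52,033/5⌋ = $10,406 → take SL $10,406. Book value $50,427.
Year 5: DB = ⌊$50,427 × 125%/8⌋ = $7,879; SL = ⌊$41,627/4⌋ = $10,406 → take SL $10,406. Book value $40,021.

$10,406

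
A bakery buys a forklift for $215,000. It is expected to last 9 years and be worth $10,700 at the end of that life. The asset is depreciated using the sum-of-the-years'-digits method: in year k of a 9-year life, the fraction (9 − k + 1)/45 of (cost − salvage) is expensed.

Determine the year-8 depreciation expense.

Depreciable base = $215,000 − $10,700 = $204,300.
Sum of the years' digits = 9+8+7+6+5+4+3+2+1 = 45.
Year 1: $204,300 × 9/45 = $40,860. Book value $174,140.
Year 2: $204,300 × 8/45 = $36,320. Book value $137,820.
Year 3: $204,300 × 7/45 = $31,780. Book value $106,040.
Year 4: $204,300 × 6/45 = $27,240. Book value $78,800.
Year 5: $204,300 × 5/45 = $22,700. Book value $56,100.
Year 6: $204,300 × 4/45 = $18,160. Book value $37,940.
Year 7: $204,300 × 3/45 = $13,620. Book value $24,320.
Year 8: $204,300 × 2/45 = $9,080. Book value $15,240.

$9,080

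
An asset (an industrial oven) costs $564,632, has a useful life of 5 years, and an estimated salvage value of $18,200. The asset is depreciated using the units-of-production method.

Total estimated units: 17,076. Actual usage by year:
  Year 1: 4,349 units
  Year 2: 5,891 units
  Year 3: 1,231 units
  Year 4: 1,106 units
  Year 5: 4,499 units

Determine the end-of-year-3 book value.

$197,560

Depreciable base = $564,632 − $18,200 = $546,432.
Rate = $546,432 / 17,076 units = $32 per unit.
Year 1: 4,349 × $32 = $139,168. Book value $425,464.
Year 2: 5,891 × $32 = $188,512. Book value $236,952.
Year 3: 1,231 × $32 = $39,392. Book value $197,560.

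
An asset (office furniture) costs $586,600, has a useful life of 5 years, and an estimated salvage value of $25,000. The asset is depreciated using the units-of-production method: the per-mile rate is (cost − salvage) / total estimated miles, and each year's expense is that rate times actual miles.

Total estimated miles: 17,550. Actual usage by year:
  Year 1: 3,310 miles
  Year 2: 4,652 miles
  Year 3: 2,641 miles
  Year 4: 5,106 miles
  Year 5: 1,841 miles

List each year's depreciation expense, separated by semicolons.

$105,920; $148,864; $84,512; $163,392; $58,912

Depreciable base = $586,600 − $25,000 = $561,600.
Rate = $561,600 / 17,550 miles = $32 per mile.
Year 1: 3,310 × $32 = $105,920. Book value $480,680.
Year 2: 4,652 × $32 = $148,864. Book value $331,816.
Year 3: 2,641 × $32 = $84,512. Book value $247,304.
Year 4: 5,106 × $32 = $163,392. Book value $83,912.
Year 5: 1,841 × $32 = $58,912. Book value $25,000.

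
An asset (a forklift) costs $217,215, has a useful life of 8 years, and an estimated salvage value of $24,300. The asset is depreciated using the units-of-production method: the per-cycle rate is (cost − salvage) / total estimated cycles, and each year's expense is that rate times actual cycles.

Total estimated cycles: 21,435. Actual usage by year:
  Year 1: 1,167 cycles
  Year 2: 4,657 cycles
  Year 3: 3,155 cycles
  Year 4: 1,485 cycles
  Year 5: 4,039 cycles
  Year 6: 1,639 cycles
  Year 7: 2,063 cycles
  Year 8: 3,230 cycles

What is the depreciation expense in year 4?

Depreciable base = $217,215 − $24,300 = $192,915.
Rate = $192,915 / 21,435 cycles = $9 per cycle.
Year 1: 1,167 × $9 = $10,503. Book value $206,712.
Year 2: 4,657 × $9 = $41,913. Book value $164,799.
Year 3: 3,155 × $9 = $28,395. Book value $136,404.
Year 4: 1,485 × $9 = $13,365. Book value $123,039.

$13,365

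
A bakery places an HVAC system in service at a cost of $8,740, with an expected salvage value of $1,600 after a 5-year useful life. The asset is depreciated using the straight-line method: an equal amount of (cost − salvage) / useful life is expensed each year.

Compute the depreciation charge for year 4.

$1,428

Depreciable base = $8,740 − $1,600 = $7,140.
Annual expense = $7,140 / 5 = $1,428.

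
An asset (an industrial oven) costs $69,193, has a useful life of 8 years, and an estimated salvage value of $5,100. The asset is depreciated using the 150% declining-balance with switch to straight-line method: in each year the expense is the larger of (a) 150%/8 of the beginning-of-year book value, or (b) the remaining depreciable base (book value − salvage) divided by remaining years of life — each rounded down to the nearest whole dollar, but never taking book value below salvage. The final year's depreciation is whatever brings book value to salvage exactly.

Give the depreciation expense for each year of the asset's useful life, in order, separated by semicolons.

$12,973; $10,541; $8,564; $6,959; $6,264; $6,264; $6,264; $6,264

Depreciable base = $69,193 − $5,100 = $64,093.
Year 1: DB = ⌊$69,193 × 150%/8⌋ = $12,973; SL = ⌊$64,093/8⌋ = $8,011 → take DB $12,973. Book value $56,220.
Year 2: DB = ⌊$56,220 × 150%/8⌋ = $10,541; SL = ⌊$51,120/7⌋ = $7,302 → take DB $10,541. Book value $45,679.
Year 3: DB = ⌊$45,679 × 150%/8⌋ = $8,564; SL = ⌊$40,579/6⌋ = $6,763 → take DB $8,564. Book value $37,115.
Year 4: DB = ⌊$37,115 × 150%/8⌋ = $6,959; SL = ⌊$32,015/5⌋ = $6,403 → take DB $6,959. Book value $30,156.
Year 5: DB = ⌊$30,156 × 150%/8⌋ = $5,654; SL = ⌊$25,056/4⌋ = $6,264 → take SL $6,264. Book value $23,892.
Year 6: DB = ⌊$23,892 × 150%/8⌋ = $4,479; SL = ⌊$18,792/3⌋ = $6,264 → take SL $6,264. Book value $17,628.
Year 7: DB = ⌊$17,628 × 150%/8⌋ = $3,305; SL = ⌊$12,528/2⌋ = $6,264 → take SL $6,264. Book value $11,364.
Year 8 (final): $11,364 − $5,100 = $6,264. Book value $5,100.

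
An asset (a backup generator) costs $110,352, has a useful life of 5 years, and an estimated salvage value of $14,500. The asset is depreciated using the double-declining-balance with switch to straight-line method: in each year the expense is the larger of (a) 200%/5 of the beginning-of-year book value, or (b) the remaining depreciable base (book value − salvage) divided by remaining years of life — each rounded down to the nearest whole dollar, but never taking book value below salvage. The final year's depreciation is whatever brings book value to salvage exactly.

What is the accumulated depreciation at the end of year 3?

Depreciable base = $110,352 − $14,500 = $95,852.
Year 1: DB = ⌊$110,352 × 200%/5⌋ = $44,140; SL = ⌊$95,852/5⌋ = $19,170 → take DB $44,140. Book value $66,212.
Year 2: DB = ⌊$66,212 × 200%/5⌋ = $26,484; SL = ⌊$51,712/4⌋ = $12,928 → take DB $26,484. Book value $39,728.
Year 3: DB = ⌊$39,728 × 200%/5⌋ = $15,891; SL = ⌊$25,228/3⌋ = $8,409 → take DB $15,891. Book value $23,837.
Accumulated through year 3 = $110,352 − $23,837 = $86,515.

$86,515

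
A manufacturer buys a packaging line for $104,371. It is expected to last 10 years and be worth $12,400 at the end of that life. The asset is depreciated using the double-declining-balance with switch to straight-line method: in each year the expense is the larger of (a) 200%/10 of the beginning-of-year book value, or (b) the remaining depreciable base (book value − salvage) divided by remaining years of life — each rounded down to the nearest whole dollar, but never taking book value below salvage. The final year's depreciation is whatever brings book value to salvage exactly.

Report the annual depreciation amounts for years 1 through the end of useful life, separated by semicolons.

$20,874; $16,699; $13,359; $10,687; $8,550; $6,840; $5,472; $4,378; $3,502; $1,610

Depreciable base = $104,371 − $12,400 = $91,971.
Year 1: DB = ⌊$104,371 × 200%/10⌋ = $20,874; SL = ⌊$91,971/10⌋ = $9,197 → take DB $20,874. Book value $83,497.
Year 2: DB = ⌊$83,497 × 200%/10⌋ = $16,699; SL = ⌊$71,097/9⌋ = $7,899 → take DB $16,699. Book value $66,798.
Year 3: DB = ⌊$66,798 × 200%/10⌋ = $13,359; SL = ⌊$54,398/8⌋ = $6,799 → take DB $13,359. Book value $53,439.
Year 4: DB = ⌊$53,439 × 200%/10⌋ = $10,687; SL = ⌊$41,039/7⌋ = $5,862 → take DB $10,687. Book value $42,752.
Year 5: DB = ⌊$42,752 × 200%/10⌋ = $8,550; SL = ⌊$30,352/6⌋ = $5,058 → take DB $8,550. Book value $34,202.
Year 6: DB = ⌊$34,202 × 200%/10⌋ = $6,840; SL = ⌊$21,802/5⌋ = $4,360 → take DB $6,840. Book value $27,362.
Year 7: DB = ⌊$27,362 × 200%/10⌋ = $5,472; SL = ⌊$14,962/4⌋ = $3,740 → take DB $5,472. Book value $21,890.
Year 8: DB = ⌊$21,890 × 200%/10⌋ = $4,378; SL = ⌊$9,490/3⌋ = $3,163 → take DB $4,378. Book value $17,512.
Year 9: DB = ⌊$17,512 × 200%/10⌋ = $3,502; SL = ⌊$5,112/2⌋ = $2,556 → take DB $3,502. Book value $14,010.
Year 10 (final): $14,010 − $12,400 = $1,610. Book value $12,400.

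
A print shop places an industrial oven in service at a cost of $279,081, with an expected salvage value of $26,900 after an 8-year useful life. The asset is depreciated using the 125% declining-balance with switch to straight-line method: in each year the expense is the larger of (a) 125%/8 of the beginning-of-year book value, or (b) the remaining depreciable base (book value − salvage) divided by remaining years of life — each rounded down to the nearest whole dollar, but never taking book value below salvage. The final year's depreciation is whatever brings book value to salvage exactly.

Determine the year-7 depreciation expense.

Depreciable base = $279,081 − $26,900 = $252,181.
Year 1: DB = ⌊$279,081 × 125%/8⌋ = $43,606; SL = ⌊$252,181/8⌋ = $31,522 → take DB $43,606. Book value $235,475.
Year 2: DB = ⌊$235,475 × 125%/8⌋ = $36,792; SL = ⌊$208,575/7⌋ = $29,796 → take DB $36,792. Book value $198,683.
Year 3: DB = ⌊$198,683 × 125%/8⌋ = $31,044; SL = ⌊$171,783/6⌋ = $28,630 → take DB $31,044. Book value $167,639.
Year 4: DB = ⌊$167,639 × 125%/8⌋ = $26,193; SL = ⌊$140,739/5⌋ = $28,147 → take SL $28,147. Book value $139,492.
Year 5: DB = ⌊$139,492 × 125%/8⌋ = $21,795; SL = ⌊$112,592/4⌋ = $28,148 → take SL $28,148. Book value $111,344.
Year 6: DB = ⌊$111,344 × 125%/8⌋ = $17,397; SL = ⌊$84,444/3⌋ = $28,148 → take SL $28,148. Book value $83,196.
Year 7: DB = ⌊$83,196 × 125%/8⌋ = $12,999; SL = ⌊$56,296/2⌋ = $28,148 → take SL $28,148. Book value $55,048.

$28,148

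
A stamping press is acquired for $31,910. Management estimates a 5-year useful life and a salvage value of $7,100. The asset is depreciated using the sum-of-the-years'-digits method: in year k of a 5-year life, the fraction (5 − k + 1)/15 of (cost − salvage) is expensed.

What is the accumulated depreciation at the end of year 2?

$14,886

Depreciable base = $31,910 − $7,100 = $24,810.
Sum of the years' digits = 5+4+3+2+1 = 15.
Year 1: $24,810 × 5/15 = $8,270. Book value $23,640.
Year 2: $24,810 × 4/15 = $6,616. Book value $17,024.
Accumulated through year 2 = $31,910 − $17,024 = $14,886.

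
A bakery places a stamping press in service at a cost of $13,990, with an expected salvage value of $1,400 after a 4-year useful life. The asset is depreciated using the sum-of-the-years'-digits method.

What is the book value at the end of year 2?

Depreciable base = $13,990 − $1,400 = $12,590.
Sum of the years' digits = 4+3+2+1 = 10.
Year 1: $12,590 × 4/10 = $5,036. Book value $8,954.
Year 2: $12,590 × 3/10 = $3,777. Book value $5,177.

$5,177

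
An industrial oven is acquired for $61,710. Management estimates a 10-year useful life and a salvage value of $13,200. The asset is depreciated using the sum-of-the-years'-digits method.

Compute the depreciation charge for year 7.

Depreciable base = $61,710 − $13,200 = $48,510.
Sum of the years' digits = 10+9+8+7+6+5+4+3+2+1 = 55.
Year 1: $48,510 × 10/55 = $8,820. Book value $52,890.
Year 2: $48,510 × 9/55 = $7,938. Book value $44,952.
Year 3: $48,510 × 8/55 = $7,056. Book value $37,896.
Year 4: $48,510 × 7/55 = $6,174. Book value $31,722.
Year 5: $48,510 × 6/55 = $5,292. Book value $26,430.
Year 6: $48,510 × 5/55 = $4,410. Book value $22,020.
Year 7: $48,510 × 4/55 = $3,528. Book value $18,492.

$3,528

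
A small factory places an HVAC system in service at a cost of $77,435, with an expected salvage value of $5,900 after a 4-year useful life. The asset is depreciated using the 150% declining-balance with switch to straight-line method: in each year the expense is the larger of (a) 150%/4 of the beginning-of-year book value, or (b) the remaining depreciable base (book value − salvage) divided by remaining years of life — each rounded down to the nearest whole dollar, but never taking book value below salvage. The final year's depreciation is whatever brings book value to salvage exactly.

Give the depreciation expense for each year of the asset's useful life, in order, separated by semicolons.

Depreciable base = $77,435 − $5,900 = $71,535.
Year 1: DB = ⌊$77,435 × 150%/4⌋ = $29,038; SL = ⌊$71,535/4⌋ = $17,883 → take DB $29,038. Book value $48,397.
Year 2: DB = ⌊$48,397 × 150%/4⌋ = $18,148; SL = ⌊$42,497/3⌋ = $14,165 → take DB $18,148. Book value $30,249.
Year 3: DB = ⌊$30,249 × 150%/4⌋ = $11,343; SL = ⌊$24,349/2⌋ = $12,174 → take SL $12,174. Book value $18,075.
Year 4 (final): $18,075 − $5,900 = $12,175. Book value $5,900.

$29,038; $18,148; $12,174; $12,175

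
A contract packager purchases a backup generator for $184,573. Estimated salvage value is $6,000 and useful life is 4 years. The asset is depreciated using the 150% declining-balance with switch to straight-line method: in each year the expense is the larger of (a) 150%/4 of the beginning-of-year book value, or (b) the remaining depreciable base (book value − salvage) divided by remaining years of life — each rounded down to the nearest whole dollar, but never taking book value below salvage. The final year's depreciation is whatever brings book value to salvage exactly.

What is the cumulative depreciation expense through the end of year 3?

$145,523

Depreciable base = $184,573 − $6,000 = $178,573.
Year 1: DB = ⌊$184,573 × 150%/4⌋ = $69,214; SL = ⌊$178,573/4⌋ = $44,643 → take DB $69,214. Book value $115,359.
Year 2: DB = ⌊$115,359 × 150%/4⌋ = $43,259; SL = ⌊$109,359/3⌋ = $36,453 → take DB $43,259. Book value $72,100.
Year 3: DB = ⌊$72,100 × 150%/4⌋ = $27,037; SL = ⌊$66,100/2⌋ = $33,050 → take SL $33,050. Book value $39,050.
Accumulated through year 3 = $184,573 − $39,050 = $145,523.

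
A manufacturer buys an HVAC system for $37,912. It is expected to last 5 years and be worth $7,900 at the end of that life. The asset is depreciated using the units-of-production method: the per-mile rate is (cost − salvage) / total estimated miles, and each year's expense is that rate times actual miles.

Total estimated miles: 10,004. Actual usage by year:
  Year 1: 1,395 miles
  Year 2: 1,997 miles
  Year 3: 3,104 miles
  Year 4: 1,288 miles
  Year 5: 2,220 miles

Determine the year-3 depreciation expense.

Depreciable base = $37,912 − $7,900 = $30,012.
Rate = $30,012 / 10,004 miles = $3 per mile.
Year 1: 1,395 × $3 = $4,185. Book value $33,727.
Year 2: 1,997 × $3 = $5,991. Book value $27,736.
Year 3: 3,104 × $3 = $9,312. Book value $18,424.

$9,312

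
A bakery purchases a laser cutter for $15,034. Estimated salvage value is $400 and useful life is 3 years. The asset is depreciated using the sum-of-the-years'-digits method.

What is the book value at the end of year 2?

Depreciable base = $15,034 − $400 = $14,634.
Sum of the years' digits = 3+2+1 = 6.
Year 1: $14,634 × 3/6 = $7,317. Book value $7,717.
Year 2: $14,634 × 2/6 = $4,878. Book value $2,839.

$2,839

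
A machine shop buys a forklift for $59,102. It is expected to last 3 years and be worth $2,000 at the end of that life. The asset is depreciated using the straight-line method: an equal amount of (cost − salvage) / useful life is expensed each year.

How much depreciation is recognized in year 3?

Depreciable base = $59,102 − $2,000 = $57,102.
Annual expense = $57,102 / 3 = $19,034.

$19,034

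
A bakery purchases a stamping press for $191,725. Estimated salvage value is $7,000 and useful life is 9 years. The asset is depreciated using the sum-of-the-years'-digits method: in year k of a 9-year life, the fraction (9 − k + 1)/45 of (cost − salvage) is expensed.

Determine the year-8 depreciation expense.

$8,210

Depreciable base = $191,725 − $7,000 = $184,725.
Sum of the years' digits = 9+8+7+6+5+4+3+2+1 = 45.
Year 1: $184,725 × 9/45 = $36,945. Book value $154,780.
Year 2: $184,725 × 8/45 = $32,840. Book value $121,940.
Year 3: $184,725 × 7/45 = $28,735. Book value $93,205.
Year 4: $184,725 × 6/45 = $24,630. Book value $68,575.
Year 5: $184,725 × 5/45 = $20,525. Book value $48,050.
Year 6: $184,725 × 4/45 = $16,420. Book value $31,630.
Year 7: $184,725 × 3/45 = $12,315. Book value $19,315.
Year 8: $184,725 × 2/45 = $8,210. Book value $11,105.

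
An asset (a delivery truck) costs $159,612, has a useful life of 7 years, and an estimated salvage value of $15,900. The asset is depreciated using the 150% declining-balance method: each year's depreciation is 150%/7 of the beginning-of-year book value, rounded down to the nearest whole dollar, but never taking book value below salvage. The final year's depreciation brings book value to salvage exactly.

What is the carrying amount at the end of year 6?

Depreciable base = $159,612 − $15,900 = $143,712.
Year 1: ⌊$159,612 × 150%/7⌋ = $34,202. Book value $125,410.
Year 2: ⌊$125,410 × 150%/7⌋ = $26,873. Book value $98,537.
Year 3: ⌊$98,537 × 150%/7⌋ = $21,115. Book value $77,422.
Year 4: ⌊$77,422 × 150%/7⌋ = $16,590. Book value $60,832.
Year 5: ⌊$60,832 × 150%/7⌋ = $13,035. Book value $47,797.
Year 6: ⌊$47,797 × 150%/7⌋ = $10,242. Book value $37,555.

$37,555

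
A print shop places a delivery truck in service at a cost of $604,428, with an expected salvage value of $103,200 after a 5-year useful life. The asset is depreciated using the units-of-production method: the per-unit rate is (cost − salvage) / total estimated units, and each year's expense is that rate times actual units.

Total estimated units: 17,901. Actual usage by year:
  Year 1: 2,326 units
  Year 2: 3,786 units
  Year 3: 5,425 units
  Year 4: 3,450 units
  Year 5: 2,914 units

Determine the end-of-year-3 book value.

Depreciable base = $604,428 − $103,200 = $501,228.
Rate = $501,228 / 17,901 units = $28 per unit.
Year 1: 2,326 × $28 = $65,128. Book value $539,300.
Year 2: 3,786 × $28 = $106,008. Book value $433,292.
Year 3: 5,425 × $28 = $151,900. Book value $281,392.

$281,392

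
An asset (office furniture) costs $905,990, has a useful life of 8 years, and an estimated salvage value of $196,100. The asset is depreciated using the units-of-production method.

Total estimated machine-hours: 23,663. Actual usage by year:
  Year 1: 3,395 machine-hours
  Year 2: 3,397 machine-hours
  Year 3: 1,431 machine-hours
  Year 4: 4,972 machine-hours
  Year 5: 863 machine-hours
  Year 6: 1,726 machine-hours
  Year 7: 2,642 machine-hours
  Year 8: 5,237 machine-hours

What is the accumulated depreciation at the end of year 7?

Depreciable base = $905,990 − $196,100 = $709,890.
Rate = $709,890 / 23,663 machine-hours = $30 per machine-hour.
Year 1: 3,395 × $30 = $101,850. Book value $804,140.
Year 2: 3,397 × $30 = $101,910. Book value $702,230.
Year 3: 1,431 × $30 = $42,930. Book value $659,300.
Year 4: 4,972 × $30 = $149,160. Book value $510,140.
Year 5: 863 × $30 = $25,890. Book value $484,250.
Year 6: 1,726 × $30 = $51,780. Book value $432,470.
Year 7: 2,642 × $30 = $79,260. Book value $353,210.
Accumulated through year 7 = $905,990 − $353,210 = $552,780.

$552,780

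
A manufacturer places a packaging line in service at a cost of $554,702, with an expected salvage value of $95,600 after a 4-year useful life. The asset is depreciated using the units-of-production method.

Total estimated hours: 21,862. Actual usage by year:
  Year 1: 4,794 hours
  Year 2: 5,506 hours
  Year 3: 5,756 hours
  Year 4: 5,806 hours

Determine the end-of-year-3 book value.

$217,526

Depreciable base = $554,702 − $95,600 = $459,102.
Rate = $459,102 / 21,862 hours = $21 per hour.
Year 1: 4,794 × $21 = $100,674. Book value $454,028.
Year 2: 5,506 × $21 = $115,626. Book value $338,402.
Year 3: 5,756 × $21 = $120,876. Book value $217,526.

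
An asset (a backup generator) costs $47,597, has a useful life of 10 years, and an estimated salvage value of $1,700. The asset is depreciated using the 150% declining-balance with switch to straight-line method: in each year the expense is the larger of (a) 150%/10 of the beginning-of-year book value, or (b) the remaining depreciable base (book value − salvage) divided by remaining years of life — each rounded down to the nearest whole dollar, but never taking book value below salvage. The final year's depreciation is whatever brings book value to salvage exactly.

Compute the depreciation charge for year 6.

$3,858

Depreciable base = $47,597 − $1,700 = $45,897.
Year 1: DB = ⌊$47,597 × 150%/10⌋ = $7,139; SL = ⌊$45,897/10⌋ = $4,589 → take DB $7,139. Book value $40,458.
Year 2: DB = ⌊$40,458 × 150%/10⌋ = $6,068; SL = ⌊$38,758/9⌋ = $4,306 → take DB $6,068. Book value $34,390.
Year 3: DB = ⌊$34,390 × 150%/10⌋ = $5,158; SL = ⌊$32,690/8⌋ = $4,086 → take DB $5,158. Book value $29,232.
Year 4: DB = ⌊$29,232 × 150%/10⌋ = $4,384; SL = ⌊$27,532/7⌋ = $3,933 → take DB $4,384. Book value $24,848.
Year 5: DB = ⌊$24,848 × 150%/10⌋ = $3,727; SL = ⌊$23,148/6⌋ = $3,858 → take SL $3,858. Book value $20,990.
Year 6: DB = ⌊$20,990 × 150%/10⌋ = $3,148; SL = ⌊$19,290/5⌋ = $3,858 → take SL $3,858. Book value $17,132.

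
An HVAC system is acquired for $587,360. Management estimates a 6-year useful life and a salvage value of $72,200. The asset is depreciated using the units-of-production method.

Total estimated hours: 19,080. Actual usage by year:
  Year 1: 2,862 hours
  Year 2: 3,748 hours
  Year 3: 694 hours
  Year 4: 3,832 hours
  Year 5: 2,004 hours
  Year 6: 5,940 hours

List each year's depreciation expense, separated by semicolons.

$77,274; $101,196; $18,738; $103,464; $54,108; $160,380

Depreciable base = $587,360 − $72,200 = $515,160.
Rate = $515,160 / 19,080 hours = $27 per hour.
Year 1: 2,862 × $27 = $77,274. Book value $510,086.
Year 2: 3,748 × $27 = $101,196. Book value $408,890.
Year 3: 694 × $27 = $18,738. Book value $390,152.
Year 4: 3,832 × $27 = $103,464. Book value $286,688.
Year 5: 2,004 × $27 = $54,108. Book value $232,580.
Year 6: 5,940 × $27 = $160,380. Book value $72,200.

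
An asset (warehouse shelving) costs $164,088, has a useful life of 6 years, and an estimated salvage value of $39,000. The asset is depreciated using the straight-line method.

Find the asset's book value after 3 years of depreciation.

$101,544

Depreciable base = $164,088 − $39,000 = $125,088.
Annual expense = $125,088 / 6 = $20,848.
End of year 1: book value $143,240.
End of year 2: book value $122,392.
End of year 3: book value $101,544.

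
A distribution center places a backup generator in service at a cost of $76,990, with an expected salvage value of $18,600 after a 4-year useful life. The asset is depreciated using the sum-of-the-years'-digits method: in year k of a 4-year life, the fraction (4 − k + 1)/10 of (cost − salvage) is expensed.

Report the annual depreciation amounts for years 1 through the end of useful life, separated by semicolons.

$23,356; $17,517; $11,678; $5,839

Depreciable base = $76,990 − $18,600 = $58,390.
Sum of the years' digits = 4+3+2+1 = 10.
Year 1: $58,390 × 4/10 = $23,356. Book value $53,634.
Year 2: $58,390 × 3/10 = $17,517. Book value $36,117.
Year 3: $58,390 × 2/10 = $11,678. Book value $24,439.
Year 4: $58,390 × 1/10 = $5,839. Book value $18,600.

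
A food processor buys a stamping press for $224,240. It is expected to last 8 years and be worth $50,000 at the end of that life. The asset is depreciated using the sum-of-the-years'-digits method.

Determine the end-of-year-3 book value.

$122,600

Depreciable base = $224,240 − $50,000 = $174,240.
Sum of the years' digits = 8+7+6+5+4+3+2+1 = 36.
Year 1: $174,240 × 8/36 = $38,720. Book value $185,520.
Year 2: $174,240 × 7/36 = $33,880. Book value $151,640.
Year 3: $174,240 × 6/36 = $29,040. Book value $122,600.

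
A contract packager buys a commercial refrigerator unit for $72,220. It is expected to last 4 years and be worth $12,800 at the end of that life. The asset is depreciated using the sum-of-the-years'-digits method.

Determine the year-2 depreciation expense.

$17,826

Depreciable base = $72,220 − $12,800 = $59,420.
Sum of the years' digits = 4+3+2+1 = 10.
Year 1: $59,420 × 4/10 = $23,768. Book value $48,452.
Year 2: $59,420 × 3/10 = $17,826. Book value $30,626.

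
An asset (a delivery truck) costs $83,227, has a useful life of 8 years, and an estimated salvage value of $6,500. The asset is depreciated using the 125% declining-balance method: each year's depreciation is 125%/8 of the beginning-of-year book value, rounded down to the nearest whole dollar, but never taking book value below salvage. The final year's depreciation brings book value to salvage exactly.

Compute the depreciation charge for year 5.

Depreciable base = $83,227 − $6,500 = $76,727.
Year 1: ⌊$83,227 × 125%/8⌋ = $13,004. Book value $70,223.
Year 2: ⌊$70,223 × 125%/8⌋ = $10,972. Book value $59,251.
Year 3: ⌊$59,251 × 125%/8⌋ = $9,257. Book value $49,994.
Year 4: ⌊$49,994 × 125%/8⌋ = $7,811. Book value $42,183.
Year 5: ⌊$42,183 × 125%/8⌋ = $6,591. Book value $35,592.

$6,591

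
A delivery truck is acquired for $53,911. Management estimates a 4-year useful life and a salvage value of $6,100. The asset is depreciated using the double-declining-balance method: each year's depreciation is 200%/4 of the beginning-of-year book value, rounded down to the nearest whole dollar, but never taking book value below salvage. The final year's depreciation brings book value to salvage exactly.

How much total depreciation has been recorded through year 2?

Depreciable base = $53,911 − $6,100 = $47,811.
Year 1: ⌊$53,911 × 200%/4⌋ = $26,955. Book value $26,956.
Year 2: ⌊$26,956 × 200%/4⌋ = $13,478. Book value $13,478.
Accumulated through year 2 = $53,911 − $13,478 = $40,433.

$40,433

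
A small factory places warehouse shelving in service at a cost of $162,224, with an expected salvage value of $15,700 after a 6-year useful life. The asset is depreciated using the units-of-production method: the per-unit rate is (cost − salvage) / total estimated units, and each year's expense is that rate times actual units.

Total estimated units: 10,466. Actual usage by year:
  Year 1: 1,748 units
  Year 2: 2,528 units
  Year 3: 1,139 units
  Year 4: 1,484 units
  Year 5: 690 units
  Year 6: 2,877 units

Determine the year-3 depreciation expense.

Depreciable base = $162,224 − $15,700 = $146,524.
Rate = $146,524 / 10,466 units = $14 per unit.
Year 1: 1,748 × $14 = $24,472. Book value $137,752.
Year 2: 2,528 × $14 = $35,392. Book value $102,360.
Year 3: 1,139 × $14 = $15,946. Book value $86,414.

$15,946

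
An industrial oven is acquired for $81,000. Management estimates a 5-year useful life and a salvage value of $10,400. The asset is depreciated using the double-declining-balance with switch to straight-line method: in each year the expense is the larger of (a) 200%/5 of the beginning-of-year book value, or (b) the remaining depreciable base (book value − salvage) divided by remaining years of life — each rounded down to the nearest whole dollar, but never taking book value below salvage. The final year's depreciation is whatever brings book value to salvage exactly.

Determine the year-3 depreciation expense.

$11,664

Depreciable base = $81,000 − $10,400 = $70,600.
Year 1: DB = ⌊$81,000 × 200%/5⌋ = $32,400; SL = ⌊$70,600/5⌋ = $14,120 → take DB $32,400. Book value $48,600.
Year 2: DB = ⌊$48,600 × 200%/5⌋ = $19,440; SL = ⌊$38,200/4⌋ = $9,550 → take DB $19,440. Book value $29,160.
Year 3: DB = ⌊$29,160 × 200%/5⌋ = $11,664; SL = ⌊$18,760/3⌋ = $6,253 → take DB $11,664. Book value $17,496.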